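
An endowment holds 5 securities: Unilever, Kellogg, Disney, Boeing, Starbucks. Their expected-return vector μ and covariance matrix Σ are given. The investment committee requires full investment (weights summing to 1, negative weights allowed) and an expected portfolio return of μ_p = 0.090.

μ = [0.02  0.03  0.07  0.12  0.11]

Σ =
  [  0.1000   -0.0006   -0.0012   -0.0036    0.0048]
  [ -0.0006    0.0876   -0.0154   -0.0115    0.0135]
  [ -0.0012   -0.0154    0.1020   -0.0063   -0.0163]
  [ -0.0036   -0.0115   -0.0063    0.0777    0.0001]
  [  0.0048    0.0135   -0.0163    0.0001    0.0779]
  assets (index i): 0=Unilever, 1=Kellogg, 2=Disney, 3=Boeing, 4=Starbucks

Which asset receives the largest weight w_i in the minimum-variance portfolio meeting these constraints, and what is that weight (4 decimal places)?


p=Σ⁻¹μ = [0.2047  0.5296  1.1210  1.7212  1.5400]
q=Σ⁻¹𝟙 = [10.2511  14.3611  15.1802  16.6848  12.8715]
a=μᵀp=0.474400  b=𝟙ᵀp=5.116505  c=𝟙ᵀq=69.348736  D=ac−b²=6.720403
λ₁=(c·0.090−b)/D = (69.348736·0.090−5.116505)/6.720403 = 0.167383
λ₂=(a−b·0.090)/D = (0.474400−5.116505·0.090)/6.720403 = 0.002070
w* = 0.167383·p + 0.002070·q:
  w_0 = 0.167383·0.2047 + 0.002070·10.2511 = 0.0555  (Unilever)
  w_1 = 0.167383·0.5296 + 0.002070·14.3611 = 0.1184  (Kellogg)
  w_2 = 0.167383·1.1210 + 0.002070·15.1802 = 0.2191  (Disney)
  w_3 = 0.167383·1.7212 + 0.002070·16.6848 = 0.3226  (Boeing)
  w_4 = 0.167383·1.5400 + 0.002070·12.8715 = 0.2844  (Starbucks)
Σw_i=1.0000  μᵀw=0.0900
σ²=wᵀΣw=λ₁·μ_p+λ₂ = 0.167383·0.090 + 0.002070 = 0.017135 ≈ 0.0171

Boeing (0.3226)


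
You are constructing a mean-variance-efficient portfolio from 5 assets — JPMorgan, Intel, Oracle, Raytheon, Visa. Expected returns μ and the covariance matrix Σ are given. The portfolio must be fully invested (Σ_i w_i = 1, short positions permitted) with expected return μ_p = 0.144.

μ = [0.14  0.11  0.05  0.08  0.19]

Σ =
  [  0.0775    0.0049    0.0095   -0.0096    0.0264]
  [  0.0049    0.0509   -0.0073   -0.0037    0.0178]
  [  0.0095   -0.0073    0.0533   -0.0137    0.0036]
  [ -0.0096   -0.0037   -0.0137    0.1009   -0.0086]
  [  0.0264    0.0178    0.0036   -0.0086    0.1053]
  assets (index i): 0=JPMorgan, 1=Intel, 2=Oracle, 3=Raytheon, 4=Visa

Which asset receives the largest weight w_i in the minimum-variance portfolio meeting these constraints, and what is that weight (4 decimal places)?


Visa (0.3579)

g=Σ⁻¹μ = [1.2767  1.8724  1.2056  1.2514  1.2288]
h=Σ⁻¹𝟙 = [9.1446  21.9013  23.7589  15.1446  3.9264]
a=μᵀg=0.778562  b=𝟙ᵀg=6.834915  c=𝟙ᵀh=73.875809  D=ac−b²=10.800846
λ₁=(c·0.144−b)/D = (73.875809·0.144−6.834915)/10.800846 = 0.352121
λ₂=(a−b·0.144)/D = (0.778562−6.834915·0.144)/10.800846 = -0.019042
w* = 0.352121·g + -0.019042·h:
  w_0 = 0.352121·1.2767 + -0.019042·9.1446 = 0.2754  (JPMorgan)
  w_1 = 0.352121·1.8724 + -0.019042·21.9013 = 0.2423  (Intel)
  w_2 = 0.352121·1.2056 + -0.019042·23.7589 = -0.0279  (Oracle)
  w_3 = 0.352121·1.2514 + -0.019042·15.1446 = 0.1523  (Raytheon)
  w_4 = 0.352121·1.2288 + -0.019042·3.9264 = 0.3579  (Visa)
Σw_i=1.0000  μᵀw=0.1440
σ²=wᵀΣw=λ₁·μ_p+λ₂ = 0.352121·0.144 + -0.019042 = 0.031664 ≈ 0.0317


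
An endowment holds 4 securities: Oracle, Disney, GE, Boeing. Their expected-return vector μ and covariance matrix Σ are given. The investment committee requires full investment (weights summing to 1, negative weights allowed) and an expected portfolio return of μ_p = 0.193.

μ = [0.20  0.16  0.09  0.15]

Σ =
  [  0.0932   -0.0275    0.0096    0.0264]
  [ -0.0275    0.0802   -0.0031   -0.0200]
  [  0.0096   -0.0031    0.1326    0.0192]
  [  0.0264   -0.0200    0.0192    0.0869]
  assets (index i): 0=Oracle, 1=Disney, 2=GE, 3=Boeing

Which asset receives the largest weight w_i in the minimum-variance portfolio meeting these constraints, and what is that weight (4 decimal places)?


Oracle (0.5549)

u=Σ⁻¹μ = [2.6316  3.3132  0.3317  1.6159]
v=Σ⁻¹𝟙 = [12.9204  19.8384  5.4864  10.9359]
a=μᵀu=1.328668  b=𝟙ᵀu=7.892370  c=𝟙ᵀv=49.181006  D=ac−b²=3.055708
λ₁=(c·0.193−b)/D = (49.181006·0.193−7.892370)/3.055708 = 0.523468
λ₂=(a−b·0.193)/D = (1.328668−7.892370·0.193)/3.055708 = -0.063671
w* = 0.523468·u + -0.063671·v:
  w_0 = 0.523468·2.6316 + -0.063671·12.9204 = 0.5549  (Oracle)
  w_1 = 0.523468·3.3132 + -0.063671·19.8384 = 0.4712  (Disney)
  w_2 = 0.523468·0.3317 + -0.063671·5.4864 = -0.1757  (GE)
  w_3 = 0.523468·1.6159 + -0.063671·10.9359 = 0.1496  (Boeing)
Σw_i=1.0000  μᵀw=0.1930
σ²=wᵀΣw=λ₁·μ_p+λ₂ = 0.523468·0.193 + -0.063671 = 0.037358 ≈ 0.0374


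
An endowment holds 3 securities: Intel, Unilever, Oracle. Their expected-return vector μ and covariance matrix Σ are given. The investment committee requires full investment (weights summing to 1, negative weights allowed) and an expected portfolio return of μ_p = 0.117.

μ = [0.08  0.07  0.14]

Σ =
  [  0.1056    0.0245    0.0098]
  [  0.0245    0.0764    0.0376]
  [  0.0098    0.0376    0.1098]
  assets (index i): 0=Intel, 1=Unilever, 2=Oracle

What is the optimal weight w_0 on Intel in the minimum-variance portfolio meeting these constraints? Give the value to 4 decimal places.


0.3180

p=Σ⁻¹μ = [0.6159  0.1423  1.1714]
q=Σ⁻¹𝟙 = [7.0826  7.9939  5.7379]
a=μᵀp=0.223218  b=𝟙ᵀp=1.929482  c=𝟙ᵀq=20.814337  D=ac−b²=0.923233
λ₁=(c·0.117−b)/D = (20.814337·0.117−1.929482)/0.923233 = 0.547852
λ₂=(a−b·0.117)/D = (0.223218−1.929482·0.117)/0.923233 = -0.002742
w* = 0.547852·p + -0.002742·q:
  w_0 = 0.547852·0.6159 + -0.002742·7.0826 = 0.3180  (Intel)
  w_1 = 0.547852·0.1423 + -0.002742·7.9939 = 0.0560  (Unilever)
  w_2 = 0.547852·1.1714 + -0.002742·5.7379 = 0.6260  (Oracle)
Σw_i=1.0000  μᵀw=0.1170
σ²=wᵀΣw=λ₁·μ_p+λ₂ = 0.547852·0.117 + -0.002742 = 0.061357 ≈ 0.0614


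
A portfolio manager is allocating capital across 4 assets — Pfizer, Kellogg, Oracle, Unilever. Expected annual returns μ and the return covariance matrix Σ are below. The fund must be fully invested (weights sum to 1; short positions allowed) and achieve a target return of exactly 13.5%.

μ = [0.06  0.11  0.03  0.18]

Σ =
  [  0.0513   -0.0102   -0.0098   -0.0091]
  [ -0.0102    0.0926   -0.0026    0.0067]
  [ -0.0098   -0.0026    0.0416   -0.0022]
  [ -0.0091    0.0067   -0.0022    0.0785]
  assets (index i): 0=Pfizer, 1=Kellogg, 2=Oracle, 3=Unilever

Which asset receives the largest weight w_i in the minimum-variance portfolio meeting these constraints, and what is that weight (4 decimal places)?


p=Σ⁻¹μ = [2.1377  1.2849  1.4358  2.4714]
q=Σ⁻¹𝟙 = [31.4822  14.0323  33.1845  16.1207]
a=μᵀp=0.757522  b=𝟙ᵀp=7.329748  c=𝟙ᵀq=94.819687  D=ac−b²=18.102759
λ₁=(c·0.135−b)/D = (94.819687·0.135−7.329748)/18.102759 = 0.302214
λ₂=(a−b·0.135)/D = (0.757522−7.329748·0.135)/18.102759 = -0.012815
w* = 0.302214·p + -0.012815·q:
  w_0 = 0.302214·2.1377 + -0.012815·31.4822 = 0.2426  (Pfizer)
  w_1 = 0.302214·1.2849 + -0.012815·14.0323 = 0.2085  (Kellogg)
  w_2 = 0.302214·1.4358 + -0.012815·33.1845 = 0.0086  (Oracle)
  w_3 = 0.302214·2.4714 + -0.012815·16.1207 = 0.5403  (Unilever)
Σw_i=1.0000  μᵀw=0.1350
σ²=wᵀΣw=λ₁·μ_p+λ₂ = 0.302214·0.135 + -0.012815 = 0.027983 ≈ 0.0280

Unilever (0.5403)


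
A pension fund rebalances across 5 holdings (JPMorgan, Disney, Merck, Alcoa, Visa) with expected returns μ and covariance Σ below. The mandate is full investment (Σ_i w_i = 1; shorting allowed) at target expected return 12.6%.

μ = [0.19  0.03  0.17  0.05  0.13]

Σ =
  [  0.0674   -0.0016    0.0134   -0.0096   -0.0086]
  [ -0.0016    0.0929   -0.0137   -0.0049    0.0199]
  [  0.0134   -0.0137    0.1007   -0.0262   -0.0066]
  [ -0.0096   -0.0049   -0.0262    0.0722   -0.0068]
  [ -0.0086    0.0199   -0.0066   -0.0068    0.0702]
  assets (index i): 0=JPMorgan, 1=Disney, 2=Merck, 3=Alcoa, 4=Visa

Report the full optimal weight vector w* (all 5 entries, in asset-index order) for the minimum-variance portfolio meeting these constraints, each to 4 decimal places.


0.2544  0.0751  0.1975  0.2457  0.2273

p=Σ⁻¹μ = [3.0448  0.2381  2.0260  2.0889  2.5502]
q=Σ⁻¹𝟙 = [17.4864  11.1371  16.6418  24.5881  17.1765]
a=μᵀp=1.366047  b=𝟙ᵀp=9.947983  c=𝟙ᵀq=87.029891  D=ac−b²=19.924538
λ₁=(c·0.126−b)/D = (87.029891·0.126−9.947983)/19.924538 = 0.051082
λ₂=(a−b·0.126)/D = (1.366047−9.947983·0.126)/19.924538 = 0.005651
w* = 0.051082·p + 0.005651·q:
  w_0 = 0.051082·3.0448 + 0.005651·17.4864 = 0.2544  (JPMorgan)
  w_1 = 0.051082·0.2381 + 0.005651·11.1371 = 0.0751  (Disney)
  w_2 = 0.051082·2.0260 + 0.005651·16.6418 = 0.1975  (Merck)
  w_3 = 0.051082·2.0889 + 0.005651·24.5881 = 0.2457  (Alcoa)
  w_4 = 0.051082·2.5502 + 0.005651·17.1765 = 0.2273  (Visa)
Σw_i=1.0000  μᵀw=0.1260
σ²=wᵀΣw=λ₁·μ_p+λ₂ = 0.051082·0.126 + 0.005651 = 0.012088 ≈ 0.0121


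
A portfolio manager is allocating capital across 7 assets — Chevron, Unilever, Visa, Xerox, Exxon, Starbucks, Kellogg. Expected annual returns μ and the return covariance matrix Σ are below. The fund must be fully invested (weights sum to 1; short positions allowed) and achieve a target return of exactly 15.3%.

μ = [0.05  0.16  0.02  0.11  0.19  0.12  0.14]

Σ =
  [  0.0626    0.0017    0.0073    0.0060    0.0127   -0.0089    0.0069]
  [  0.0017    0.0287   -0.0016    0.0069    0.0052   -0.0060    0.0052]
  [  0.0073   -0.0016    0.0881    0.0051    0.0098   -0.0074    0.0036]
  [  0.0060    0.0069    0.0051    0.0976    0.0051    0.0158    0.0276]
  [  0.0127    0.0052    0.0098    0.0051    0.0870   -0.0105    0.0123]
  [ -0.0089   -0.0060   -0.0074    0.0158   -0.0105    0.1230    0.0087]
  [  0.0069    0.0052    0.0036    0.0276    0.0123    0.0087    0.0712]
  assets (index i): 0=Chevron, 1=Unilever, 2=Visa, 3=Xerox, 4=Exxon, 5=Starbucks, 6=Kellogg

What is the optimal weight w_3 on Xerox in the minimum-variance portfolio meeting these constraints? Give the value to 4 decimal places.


g=Σ⁻¹μ = [0.3349  5.3007  0.1575  0.1261  1.8108  1.3346  1.0140]
h=Σ⁻¹𝟙 = [13.1105  34.0484  10.6783  2.5516  6.6599  11.1813  6.2419]
a=μᵀg=1.528033  b=𝟙ᵀg=10.078528  c=𝟙ᵀh=84.472054  D=ac−b²=27.499389
λ₁=(c·0.153−b)/D = (84.472054·0.153−10.078528)/27.499389 = 0.103482
λ₂=(a−b·0.153)/D = (1.528033−10.078528·0.153)/27.499389 = -0.000508
w* = 0.103482·g + -0.000508·h:
  w_0 = 0.103482·0.3349 + -0.000508·13.1105 = 0.0280  (Chevron)
  w_1 = 0.103482·5.3007 + -0.000508·34.0484 = 0.5312  (Unilever)
  w_2 = 0.103482·0.1575 + -0.000508·10.6783 = 0.0109  (Visa)
  w_3 = 0.103482·0.1261 + -0.000508·2.5516 = 0.0117  (Xerox)
  w_4 = 0.103482·1.8108 + -0.000508·6.6599 = 0.1840  (Exxon)
  w_5 = 0.103482·1.3346 + -0.000508·11.1813 = 0.1324  (Starbucks)
  w_6 = 0.103482·1.0140 + -0.000508·6.2419 = 0.1018  (Kellogg)
Σw_i=1.0000  μᵀw=0.1530
σ²=wᵀΣw=λ₁·μ_p+λ₂ = 0.103482·0.153 + -0.000508 = 0.015324 ≈ 0.0153

0.0117


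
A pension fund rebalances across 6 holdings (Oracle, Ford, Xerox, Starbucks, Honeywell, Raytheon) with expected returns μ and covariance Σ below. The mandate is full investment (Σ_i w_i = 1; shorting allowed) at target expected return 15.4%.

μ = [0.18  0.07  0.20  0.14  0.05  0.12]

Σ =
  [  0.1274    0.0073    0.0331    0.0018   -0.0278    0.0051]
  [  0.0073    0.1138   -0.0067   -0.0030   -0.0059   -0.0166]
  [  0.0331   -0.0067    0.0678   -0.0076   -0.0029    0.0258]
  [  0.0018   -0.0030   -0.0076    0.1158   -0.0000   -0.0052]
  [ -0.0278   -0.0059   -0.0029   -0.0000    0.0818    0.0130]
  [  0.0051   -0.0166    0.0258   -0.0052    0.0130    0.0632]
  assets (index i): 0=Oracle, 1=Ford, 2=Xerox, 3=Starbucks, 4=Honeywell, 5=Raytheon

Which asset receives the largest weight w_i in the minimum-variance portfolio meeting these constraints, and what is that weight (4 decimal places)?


Xerox (0.4086)

g=Σ⁻¹μ = [0.8619  0.9351  2.4337  1.4251  0.8967  1.0141]
h=Σ⁻¹𝟙 = [7.1170  11.6824  9.4033  10.0040  13.8403  12.4545]
a=μᵀg=1.073377  b=𝟙ᵀg=7.566603  c=𝟙ᵀh=64.501569  D=ac−b²=11.981001
λ₁=(c·0.154−b)/D = (64.501569·0.154−7.566603)/11.981001 = 0.197533
λ₂=(a−b·0.154)/D = (1.073377−7.566603·0.154)/11.981001 = -0.007669
w* = 0.197533·g + -0.007669·h:
  w_0 = 0.197533·0.8619 + -0.007669·7.1170 = 0.1157  (Oracle)
  w_1 = 0.197533·0.9351 + -0.007669·11.6824 = 0.0951  (Ford)
  w_2 = 0.197533·2.4337 + -0.007669·9.4033 = 0.4086  (Xerox)
  w_3 = 0.197533·1.4251 + -0.007669·10.0040 = 0.2048  (Starbucks)
  w_4 = 0.197533·0.8967 + -0.007669·13.8403 = 0.0710  (Honeywell)
  w_5 = 0.197533·1.0141 + -0.007669·12.4545 = 0.1048  (Raytheon)
Σw_i=1.0000  μᵀw=0.1540
σ²=wᵀΣw=λ₁·μ_p+λ₂ = 0.197533·0.154 + -0.007669 = 0.022751 ≈ 0.0228


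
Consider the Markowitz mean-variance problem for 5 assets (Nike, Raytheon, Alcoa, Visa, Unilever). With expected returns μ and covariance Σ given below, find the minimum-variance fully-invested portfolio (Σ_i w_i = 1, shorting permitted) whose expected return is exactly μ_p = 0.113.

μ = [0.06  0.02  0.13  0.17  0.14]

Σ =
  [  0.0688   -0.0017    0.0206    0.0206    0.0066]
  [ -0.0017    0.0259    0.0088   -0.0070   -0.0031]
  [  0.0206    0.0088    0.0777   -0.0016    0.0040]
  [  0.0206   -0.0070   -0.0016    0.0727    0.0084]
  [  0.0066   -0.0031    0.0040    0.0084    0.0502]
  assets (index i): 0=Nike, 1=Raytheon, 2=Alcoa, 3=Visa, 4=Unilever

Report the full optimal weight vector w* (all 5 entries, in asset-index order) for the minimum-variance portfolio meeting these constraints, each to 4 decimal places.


p=Σ⁻¹μ = [-0.5160  1.1147  1.6083  2.3495  2.4042]
q=Σ⁻¹𝟙 = [8.2215  43.3329  5.0911  13.5325  18.8453]
a=μᵀp=0.936420  b=𝟙ᵀp=6.960654  c=𝟙ᵀq=89.023315  D=ac−b²=34.912472
λ₁=(c·0.113−b)/D = (89.023315·0.113−6.960654)/34.912472 = 0.088764
λ₂=(a−b·0.113)/D = (0.936420−6.960654·0.113)/34.912472 = 0.004293
w* = 0.088764·p + 0.004293·q:
  w_0 = 0.088764·-0.5160 + 0.004293·8.2215 = -0.0105  (Nike)
  w_1 = 0.088764·1.1147 + 0.004293·43.3329 = 0.2850  (Raytheon)
  w_2 = 0.088764·1.6083 + 0.004293·5.0911 = 0.1646  (Alcoa)
  w_3 = 0.088764·2.3495 + 0.004293·13.5325 = 0.2666  (Visa)
  w_4 = 0.088764·2.4042 + 0.004293·18.8453 = 0.2943  (Unilever)
Σw_i=1.0000  μᵀw=0.1130
σ²=wᵀΣw=λ₁·μ_p+λ₂ = 0.088764·0.113 + 0.004293 = 0.014323 ≈ 0.0143

-0.0105  0.2850  0.1646  0.2666  0.2943


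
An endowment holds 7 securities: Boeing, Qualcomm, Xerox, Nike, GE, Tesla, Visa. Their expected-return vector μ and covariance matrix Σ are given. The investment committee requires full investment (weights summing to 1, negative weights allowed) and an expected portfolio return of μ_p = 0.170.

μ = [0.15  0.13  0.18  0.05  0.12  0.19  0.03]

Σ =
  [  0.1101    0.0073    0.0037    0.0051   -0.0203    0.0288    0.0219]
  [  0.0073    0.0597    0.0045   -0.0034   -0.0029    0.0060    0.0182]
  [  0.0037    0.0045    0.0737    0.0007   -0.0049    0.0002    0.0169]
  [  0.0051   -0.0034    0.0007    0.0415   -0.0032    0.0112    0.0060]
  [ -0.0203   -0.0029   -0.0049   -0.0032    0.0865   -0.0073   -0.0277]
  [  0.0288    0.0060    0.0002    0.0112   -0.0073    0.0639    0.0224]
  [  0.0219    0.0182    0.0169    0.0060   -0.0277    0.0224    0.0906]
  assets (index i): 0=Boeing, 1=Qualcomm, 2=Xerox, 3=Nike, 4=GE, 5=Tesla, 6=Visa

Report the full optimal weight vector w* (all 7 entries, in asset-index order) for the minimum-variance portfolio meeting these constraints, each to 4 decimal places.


u=Σ⁻¹μ = [0.8975  2.0169  2.6002  0.7413  1.7632  2.7845  -0.9745]
v=Σ⁻¹𝟙 = [6.8521  14.5129  11.7993  22.8118  17.8316  6.9239  6.4941]
a=μᵀu=1.613322  b=𝟙ᵀu=9.829091  c=𝟙ᵀv=87.225531  D=ac−b²=44.111831
λ₁=(c·0.170−b)/D = (87.225531·0.170−9.829091)/44.111831 = 0.113331
λ₂=(a−b·0.170)/D = (1.613322−9.829091·0.170)/44.111831 = -0.001306
w* = 0.113331·u + -0.001306·v:
  w_0 = 0.113331·0.8975 + -0.001306·6.8521 = 0.0928  (Boeing)
  w_1 = 0.113331·2.0169 + -0.001306·14.5129 = 0.2096  (Qualcomm)
  w_2 = 0.113331·2.6002 + -0.001306·11.7993 = 0.2793  (Xerox)
  w_3 = 0.113331·0.7413 + -0.001306·22.8118 = 0.0542  (Nike)
  w_4 = 0.113331·1.7632 + -0.001306·17.8316 = 0.1765  (GE)
  w_5 = 0.113331·2.7845 + -0.001306·6.9239 = 0.3065  (Tesla)
  w_6 = 0.113331·-0.9745 + -0.001306·6.4941 = -0.1189  (Visa)
Σw_i=1.0000  μᵀw=0.1700
σ²=wᵀΣw=λ₁·μ_p+λ₂ = 0.113331·0.170 + -0.001306 = 0.017960 ≈ 0.0180

0.0928  0.2096  0.2793  0.0542  0.1765  0.3065  -0.1189


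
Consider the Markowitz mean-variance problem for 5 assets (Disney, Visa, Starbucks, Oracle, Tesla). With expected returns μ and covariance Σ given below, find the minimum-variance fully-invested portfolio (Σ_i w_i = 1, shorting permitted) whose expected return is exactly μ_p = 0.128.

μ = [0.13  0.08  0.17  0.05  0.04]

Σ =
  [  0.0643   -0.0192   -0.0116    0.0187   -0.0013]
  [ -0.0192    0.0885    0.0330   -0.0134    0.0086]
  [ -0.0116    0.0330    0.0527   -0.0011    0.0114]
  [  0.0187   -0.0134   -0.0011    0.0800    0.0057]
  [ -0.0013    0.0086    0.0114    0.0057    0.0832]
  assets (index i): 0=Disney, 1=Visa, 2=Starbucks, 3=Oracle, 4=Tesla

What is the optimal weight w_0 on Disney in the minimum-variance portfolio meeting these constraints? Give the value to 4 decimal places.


x=Σ⁻¹μ = [2.7128  0.0987  3.7638  0.0597  -0.0069]
y=Σ⁻¹𝟙 = [18.7786  10.4015  14.9449  9.4496  8.5424]
a=μᵀx=1.003119  b=𝟙ᵀx=6.628145  c=𝟙ᵀy=62.116939  D=ac−b²=18.378397
λ₁=(c·0.128−b)/D = (62.116939·0.128−6.628145)/18.378397 = 0.071977
λ₂=(a−b·0.128)/D = (1.003119−6.628145·0.128)/18.378397 = 0.008418
w* = 0.071977·x + 0.008418·y:
  w_0 = 0.071977·2.7128 + 0.008418·18.7786 = 0.3533  (Disney)
  w_1 = 0.071977·0.0987 + 0.008418·10.4015 = 0.0947  (Visa)
  w_2 = 0.071977·3.7638 + 0.008418·14.9449 = 0.3967  (Starbucks)
  w_3 = 0.071977·0.0597 + 0.008418·9.4496 = 0.0838  (Oracle)
  w_4 = 0.071977·-0.0069 + 0.008418·8.5424 = 0.0714  (Tesla)
Σw_i=1.0000  μᵀw=0.1280
σ²=wᵀΣw=λ₁·μ_p+λ₂ = 0.071977·0.128 + 0.008418 = 0.017631 ≈ 0.0176

0.3533


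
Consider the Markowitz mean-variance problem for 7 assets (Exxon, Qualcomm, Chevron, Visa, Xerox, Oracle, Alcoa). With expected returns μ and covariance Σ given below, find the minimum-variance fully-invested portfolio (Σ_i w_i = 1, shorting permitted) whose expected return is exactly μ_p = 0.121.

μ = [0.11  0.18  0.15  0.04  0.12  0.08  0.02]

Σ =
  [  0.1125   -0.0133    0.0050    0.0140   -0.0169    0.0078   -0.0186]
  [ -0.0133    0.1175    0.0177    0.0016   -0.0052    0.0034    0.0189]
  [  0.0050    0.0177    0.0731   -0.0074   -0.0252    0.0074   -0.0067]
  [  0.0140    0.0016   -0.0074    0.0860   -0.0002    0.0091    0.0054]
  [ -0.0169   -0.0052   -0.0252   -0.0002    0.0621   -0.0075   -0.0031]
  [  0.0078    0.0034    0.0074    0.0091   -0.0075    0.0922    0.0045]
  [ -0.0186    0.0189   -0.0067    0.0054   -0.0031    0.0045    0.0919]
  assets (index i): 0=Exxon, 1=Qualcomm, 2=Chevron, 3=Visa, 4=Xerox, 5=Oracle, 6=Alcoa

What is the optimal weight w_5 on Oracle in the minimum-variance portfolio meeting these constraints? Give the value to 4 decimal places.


x=Σ⁻¹μ = [1.5714  1.3203  2.9411  0.3382  3.7769  0.6969  0.5520]
y=Σ⁻¹𝟙 = [13.8155  5.1856  23.8629  9.6032  31.7591  8.5015  14.4416]
a=μᵀx=1.385218  b=𝟙ᵀx=11.196719  c=𝟙ᵀy=107.169399  D=ac−b²=23.086411
λ₁=(c·0.121−b)/D = (107.169399·0.121−11.196719)/23.086411 = 0.076702
λ₂=(a−b·0.121)/D = (1.385218−11.196719·0.121)/23.086411 = 0.001317
w* = 0.076702·x + 0.001317·y:
  w_0 = 0.076702·1.5714 + 0.001317·13.8155 = 0.1387  (Exxon)
  w_1 = 0.076702·1.3203 + 0.001317·5.1856 = 0.1081  (Qualcomm)
  w_2 = 0.076702·2.9411 + 0.001317·23.8629 = 0.2570  (Chevron)
  w_3 = 0.076702·0.3382 + 0.001317·9.6032 = 0.0386  (Visa)
  w_4 = 0.076702·3.7769 + 0.001317·31.7591 = 0.3315  (Xerox)
  w_5 = 0.076702·0.6969 + 0.001317·8.5015 = 0.0647  (Oracle)
  w_6 = 0.076702·0.5520 + 0.001317·14.4416 = 0.0614  (Alcoa)
Σw_i=1.0000  μᵀw=0.1210
σ²=wᵀΣw=λ₁·μ_p+λ₂ = 0.076702·0.121 + 0.001317 = 0.010598 ≈ 0.0106

0.0647


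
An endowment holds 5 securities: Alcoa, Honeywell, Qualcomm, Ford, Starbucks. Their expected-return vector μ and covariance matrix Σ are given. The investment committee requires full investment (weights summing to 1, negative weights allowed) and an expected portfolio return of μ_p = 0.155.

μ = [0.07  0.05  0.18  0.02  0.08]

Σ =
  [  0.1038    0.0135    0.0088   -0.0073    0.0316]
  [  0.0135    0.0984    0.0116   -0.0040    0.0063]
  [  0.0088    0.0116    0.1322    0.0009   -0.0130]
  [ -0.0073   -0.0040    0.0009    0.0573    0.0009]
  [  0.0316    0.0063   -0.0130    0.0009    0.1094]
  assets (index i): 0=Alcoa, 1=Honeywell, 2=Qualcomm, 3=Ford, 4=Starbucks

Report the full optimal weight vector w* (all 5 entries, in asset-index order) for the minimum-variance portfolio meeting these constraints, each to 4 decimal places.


0.0600  0.0075  0.6970  -0.1022  0.3377

g=Σ⁻¹μ = [0.3075  0.2663  1.3928  0.3725  0.7896]
h=Σ⁻¹𝟙 = [7.0183  8.6785  6.9242  18.7288  7.2825]
a=μᵀg=0.356167  b=𝟙ᵀg=3.128748  c=𝟙ᵀh=48.632402  D=ac−b²=7.532199
λ₁=(c·0.155−b)/D = (48.632402·0.155−3.128748)/7.532199 = 0.585390
λ₂=(a−b·0.155)/D = (0.356167−3.128748·0.155)/7.532199 = -0.017098
w* = 0.585390·g + -0.017098·h:
  w_0 = 0.585390·0.3075 + -0.017098·7.0183 = 0.0600  (Alcoa)
  w_1 = 0.585390·0.2663 + -0.017098·8.6785 = 0.0075  (Honeywell)
  w_2 = 0.585390·1.3928 + -0.017098·6.9242 = 0.6970  (Qualcomm)
  w_3 = 0.585390·0.3725 + -0.017098·18.7288 = -0.1022  (Ford)
  w_4 = 0.585390·0.7896 + -0.017098·7.2825 = 0.3377  (Starbucks)
Σw_i=1.0000  μᵀw=0.1550
σ²=wᵀΣw=λ₁·μ_p+λ₂ = 0.585390·0.155 + -0.017098 = 0.073637 ≈ 0.0736


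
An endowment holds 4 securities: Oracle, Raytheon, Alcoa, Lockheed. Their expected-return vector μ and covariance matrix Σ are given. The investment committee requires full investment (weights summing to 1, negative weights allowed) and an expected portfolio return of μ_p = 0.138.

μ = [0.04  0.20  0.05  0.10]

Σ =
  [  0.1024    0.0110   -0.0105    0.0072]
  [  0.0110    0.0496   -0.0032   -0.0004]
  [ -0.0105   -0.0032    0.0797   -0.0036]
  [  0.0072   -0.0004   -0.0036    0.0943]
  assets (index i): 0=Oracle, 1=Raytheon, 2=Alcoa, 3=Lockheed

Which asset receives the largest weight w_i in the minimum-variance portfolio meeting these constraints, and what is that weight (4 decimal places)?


p=Σ⁻¹μ = [-0.0428  4.1047  0.8368  1.1131]
q=Σ⁻¹𝟙 = [8.4729  19.3303  14.9186  10.6091]
a=μᵀp=0.972377  b=𝟙ᵀp=6.011807  c=𝟙ᵀq=53.330881  D=ac−b²=15.715917
λ₁=(c·0.138−b)/D = (53.330881·0.138−6.011807)/15.715917 = 0.085764
λ₂=(a−b·0.138)/D = (0.972377−6.011807·0.138)/15.715917 = 0.009083
w* = 0.085764·p + 0.009083·q:
  w_0 = 0.085764·-0.0428 + 0.009083·8.4729 = 0.0733  (Oracle)
  w_1 = 0.085764·4.1047 + 0.009083·19.3303 = 0.5276  (Raytheon)
  w_2 = 0.085764·0.8368 + 0.009083·14.9186 = 0.2073  (Alcoa)
  w_3 = 0.085764·1.1131 + 0.009083·10.6091 = 0.1918  (Lockheed)
Σw_i=1.0000  μᵀw=0.1380
σ²=wᵀΣw=λ₁·μ_p+λ₂ = 0.085764·0.138 + 0.009083 = 0.020918 ≈ 0.0209

Raytheon (0.5276)


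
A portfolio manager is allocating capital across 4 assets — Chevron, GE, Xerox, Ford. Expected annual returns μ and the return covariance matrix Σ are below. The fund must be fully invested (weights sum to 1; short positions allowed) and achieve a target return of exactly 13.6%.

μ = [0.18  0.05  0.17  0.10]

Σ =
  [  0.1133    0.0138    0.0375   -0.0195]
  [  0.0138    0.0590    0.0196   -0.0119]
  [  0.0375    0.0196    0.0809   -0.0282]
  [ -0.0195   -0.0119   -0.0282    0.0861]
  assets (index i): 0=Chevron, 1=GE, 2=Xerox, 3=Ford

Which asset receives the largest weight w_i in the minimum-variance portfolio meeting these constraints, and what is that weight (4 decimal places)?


x=Σ⁻¹μ = [1.1899  0.2651  2.2545  2.2060]
y=Σ⁻¹𝟙 = [6.1319  15.2286  12.5254  19.2103]
a=μᵀx=0.831304  b=𝟙ᵀx=5.915520  c=𝟙ᵀy=53.096173  D=ac−b²=9.145675
λ₁=(c·0.136−b)/D = (53.096173·0.136−5.915520)/9.145675 = 0.142752
λ₂=(a−b·0.136)/D = (0.831304−5.915520·0.136)/9.145675 = 0.002930
w* = 0.142752·x + 0.002930·y:
  w_0 = 0.142752·1.1899 + 0.002930·6.1319 = 0.1878  (Chevron)
  w_1 = 0.142752·0.2651 + 0.002930·15.2286 = 0.0825  (GE)
  w_2 = 0.142752·2.2545 + 0.002930·12.5254 = 0.3585  (Xerox)
  w_3 = 0.142752·2.2060 + 0.002930·19.2103 = 0.3712  (Ford)
Σw_i=1.0000  μᵀw=0.1360
σ²=wᵀΣw=λ₁·μ_p+λ₂ = 0.142752·0.136 + 0.002930 = 0.022344 ≈ 0.0223

Ford (0.3712)


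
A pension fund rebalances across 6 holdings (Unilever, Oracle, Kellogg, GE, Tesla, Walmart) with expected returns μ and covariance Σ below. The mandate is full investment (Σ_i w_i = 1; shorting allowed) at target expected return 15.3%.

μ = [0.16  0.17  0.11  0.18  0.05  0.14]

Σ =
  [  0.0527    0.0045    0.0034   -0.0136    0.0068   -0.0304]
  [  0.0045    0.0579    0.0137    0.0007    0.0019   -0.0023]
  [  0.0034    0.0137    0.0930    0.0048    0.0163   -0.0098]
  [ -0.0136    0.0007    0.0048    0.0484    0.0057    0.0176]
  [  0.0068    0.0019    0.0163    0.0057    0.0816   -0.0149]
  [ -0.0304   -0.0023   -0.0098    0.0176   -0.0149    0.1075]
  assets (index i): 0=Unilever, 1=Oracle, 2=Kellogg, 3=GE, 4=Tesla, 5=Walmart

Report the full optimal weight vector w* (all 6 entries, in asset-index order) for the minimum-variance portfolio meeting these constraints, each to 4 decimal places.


0.3280  0.1451  0.0583  0.2415  0.0647  0.1624

x=Σ⁻¹μ = [5.1319  2.4198  0.6305  4.2586  0.1034  2.1799]
y=Σ⁻¹𝟙 = [31.4398  13.3568  6.6338  21.3631  9.5953  16.9161]
a=μᵀx=2.378736  b=𝟙ᵀx=14.724128  c=𝟙ᵀy=99.305013  D=ac−b²=19.420451
λ₁=(c·0.153−b)/D = (99.305013·0.153−14.724128)/19.420451 = 0.024178
λ₂=(a−b·0.153)/D = (2.378736−14.724128·0.153)/19.420451 = 0.006485
w* = 0.024178·x + 0.006485·y:
  w_0 = 0.024178·5.1319 + 0.006485·31.4398 = 0.3280  (Unilever)
  w_1 = 0.024178·2.4198 + 0.006485·13.3568 = 0.1451  (Oracle)
  w_2 = 0.024178·0.6305 + 0.006485·6.6338 = 0.0583  (Kellogg)
  w_3 = 0.024178·4.2586 + 0.006485·21.3631 = 0.2415  (GE)
  w_4 = 0.024178·0.1034 + 0.006485·9.5953 = 0.0647  (Tesla)
  w_5 = 0.024178·2.1799 + 0.006485·16.9161 = 0.1624  (Walmart)
Σw_i=1.0000  μᵀw=0.1530
σ²=wᵀΣw=λ₁·μ_p+λ₂ = 0.024178·0.153 + 0.006485 = 0.010184 ≈ 0.0102


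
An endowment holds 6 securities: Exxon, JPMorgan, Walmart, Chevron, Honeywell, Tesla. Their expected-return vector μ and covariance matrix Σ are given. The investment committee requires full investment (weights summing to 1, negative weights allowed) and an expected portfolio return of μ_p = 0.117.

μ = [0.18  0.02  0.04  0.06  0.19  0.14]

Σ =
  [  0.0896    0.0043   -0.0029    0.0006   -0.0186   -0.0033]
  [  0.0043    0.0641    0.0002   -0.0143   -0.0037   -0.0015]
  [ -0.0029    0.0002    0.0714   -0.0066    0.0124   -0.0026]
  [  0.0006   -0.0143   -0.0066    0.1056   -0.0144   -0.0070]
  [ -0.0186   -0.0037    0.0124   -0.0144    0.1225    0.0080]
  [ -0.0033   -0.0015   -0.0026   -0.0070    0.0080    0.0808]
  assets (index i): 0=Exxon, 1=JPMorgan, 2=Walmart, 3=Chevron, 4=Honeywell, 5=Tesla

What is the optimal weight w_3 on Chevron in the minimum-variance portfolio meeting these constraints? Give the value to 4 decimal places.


0.1515

g=Σ⁻¹μ = [2.4509  0.5268  0.4884  1.0313  1.8959  1.7599]
h=Σ⁻¹𝟙 = [13.2437  18.9694  14.6467  15.1919  10.1325  14.0535]
a=μᵀg=1.139735  b=𝟙ᵀg=8.153306  c=𝟙ᵀh=86.237745  D=ac−b²=31.811781
λ₁=(c·0.117−b)/D = (86.237745·0.117−8.153306)/31.811781 = 0.060874
λ₂=(a−b·0.117)/D = (1.139735−8.153306·0.117)/31.811781 = 0.005841
w* = 0.060874·g + 0.005841·h:
  w_0 = 0.060874·2.4509 + 0.005841·13.2437 = 0.2265  (Exxon)
  w_1 = 0.060874·0.5268 + 0.005841·18.9694 = 0.1429  (JPMorgan)
  w_2 = 0.060874·0.4884 + 0.005841·14.6467 = 0.1153  (Walmart)
  w_3 = 0.060874·1.0313 + 0.005841·15.1919 = 0.1515  (Chevron)
  w_4 = 0.060874·1.8959 + 0.005841·10.1325 = 0.1746  (Honeywell)
  w_5 = 0.060874·1.7599 + 0.005841·14.0535 = 0.1892  (Tesla)
Σw_i=1.0000  μᵀw=0.1170
σ²=wᵀΣw=λ₁·μ_p+λ₂ = 0.060874·0.117 + 0.005841 = 0.012963 ≈ 0.0130


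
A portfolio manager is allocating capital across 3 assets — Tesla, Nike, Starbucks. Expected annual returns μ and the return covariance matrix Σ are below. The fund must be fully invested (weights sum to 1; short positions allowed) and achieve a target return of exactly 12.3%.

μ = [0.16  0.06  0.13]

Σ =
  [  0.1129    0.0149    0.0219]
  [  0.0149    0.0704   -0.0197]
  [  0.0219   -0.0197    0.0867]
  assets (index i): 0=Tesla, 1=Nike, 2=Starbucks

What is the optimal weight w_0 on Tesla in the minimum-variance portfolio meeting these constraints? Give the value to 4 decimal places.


x=Σ⁻¹μ = [0.9881  1.0603  1.4908]
y=Σ⁻¹𝟙 = [3.7228  17.4933  14.5685]
a=μᵀx=0.415510  b=𝟙ᵀx=3.539148  c=𝟙ᵀy=35.784604  D=ac−b²=2.343289
λ₁=(c·0.123−b)/D = (35.784604·0.123−3.539148)/2.343289 = 0.368012
λ₂=(a−b·0.123)/D = (0.415510−3.539148·0.123)/2.343289 = -0.008452
w* = 0.368012·x + -0.008452·y:
  w_0 = 0.368012·0.9881 + -0.008452·3.7228 = 0.3322  (Tesla)
  w_1 = 0.368012·1.0603 + -0.008452·17.4933 = 0.2424  (Nike)
  w_2 = 0.368012·1.4908 + -0.008452·14.5685 = 0.4255  (Starbucks)
Σw_i=1.0000  μᵀw=0.1230
σ²=wᵀΣw=λ₁·μ_p+λ₂ = 0.368012·0.123 + -0.008452 = 0.036814 ≈ 0.0368

0.3322


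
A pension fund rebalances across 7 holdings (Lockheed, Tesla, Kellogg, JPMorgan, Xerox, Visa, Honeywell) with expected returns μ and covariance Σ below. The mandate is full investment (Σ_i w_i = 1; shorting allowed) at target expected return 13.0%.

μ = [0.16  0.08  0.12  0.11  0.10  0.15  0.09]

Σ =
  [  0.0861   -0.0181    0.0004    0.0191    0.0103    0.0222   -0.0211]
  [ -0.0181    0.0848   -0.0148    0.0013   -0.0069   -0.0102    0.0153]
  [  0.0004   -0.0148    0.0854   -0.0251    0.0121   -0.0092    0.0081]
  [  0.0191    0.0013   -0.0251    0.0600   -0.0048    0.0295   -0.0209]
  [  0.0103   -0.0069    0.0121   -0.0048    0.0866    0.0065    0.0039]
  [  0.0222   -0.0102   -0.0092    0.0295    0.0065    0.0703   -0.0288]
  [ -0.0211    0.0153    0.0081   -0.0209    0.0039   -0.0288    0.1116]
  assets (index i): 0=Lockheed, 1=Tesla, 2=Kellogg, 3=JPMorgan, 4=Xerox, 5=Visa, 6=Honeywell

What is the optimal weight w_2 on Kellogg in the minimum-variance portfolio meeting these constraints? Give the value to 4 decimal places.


0.1903

x=Σ⁻¹μ = [1.5785  1.6464  2.1930  1.8423  0.6772  1.9591  1.5470]
y=Σ⁻¹𝟙 = [9.5801  16.5908  19.4637  20.8846  8.6226  12.2714  13.8613]
a=μᵀx=1.350902  b=𝟙ᵀx=11.443512  c=𝟙ᵀy=101.274441  D=ac−b²=5.857869
λ₁=(c·0.130−b)/D = (101.274441·0.130−11.443512)/5.857869 = 0.293992
λ₂=(a−b·0.130)/D = (1.350902−11.443512·0.130)/5.857869 = -0.023345
w* = 0.293992·x + -0.023345·y:
  w_0 = 0.293992·1.5785 + -0.023345·9.5801 = 0.2404  (Lockheed)
  w_1 = 0.293992·1.6464 + -0.023345·16.5908 = 0.0967  (Tesla)
  w_2 = 0.293992·2.1930 + -0.023345·19.4637 = 0.1903  (Kellogg)
  w_3 = 0.293992·1.8423 + -0.023345·20.8846 = 0.0541  (JPMorgan)
  w_4 = 0.293992·0.6772 + -0.023345·8.6226 = -0.0022  (Xerox)
  w_5 = 0.293992·1.9591 + -0.023345·12.2714 = 0.2895  (Visa)
  w_6 = 0.293992·1.5470 + -0.023345·13.8613 = 0.1312  (Honeywell)
Σw_i=1.0000  μᵀw=0.1300
σ²=wᵀΣw=λ₁·μ_p+λ₂ = 0.293992·0.130 + -0.023345 = 0.014873 ≈ 0.0149


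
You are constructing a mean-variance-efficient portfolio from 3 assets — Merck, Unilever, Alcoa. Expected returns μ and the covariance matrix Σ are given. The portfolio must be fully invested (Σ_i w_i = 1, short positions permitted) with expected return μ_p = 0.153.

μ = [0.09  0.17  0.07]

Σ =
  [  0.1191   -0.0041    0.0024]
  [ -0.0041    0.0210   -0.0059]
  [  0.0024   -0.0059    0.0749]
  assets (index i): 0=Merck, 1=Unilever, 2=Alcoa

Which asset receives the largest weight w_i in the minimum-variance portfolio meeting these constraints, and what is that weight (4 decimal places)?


u=Σ⁻¹μ = [1.0246  8.7421  1.5904]
v=Σ⁻¹𝟙 = [9.9208  54.4221  17.3202]
a=μᵀu=1.689693  b=𝟙ᵀu=11.357037  c=𝟙ᵀv=81.663025  D=ac−b²=9.003169
λ₁=(c·0.153−b)/D = (81.663025·0.153−11.357037)/9.003169 = 0.126334
λ₂=(a−b·0.153)/D = (1.689693−11.357037·0.153)/9.003169 = -0.005324
w* = 0.126334·u + -0.005324·v:
  w_0 = 0.126334·1.0246 + -0.005324·9.9208 = 0.0766  (Merck)
  w_1 = 0.126334·8.7421 + -0.005324·54.4221 = 0.8147  (Unilever)
  w_2 = 0.126334·1.5904 + -0.005324·17.3202 = 0.1087  (Alcoa)
Σw_i=1.0000  μᵀw=0.1530
σ²=wᵀΣw=λ₁·μ_p+λ₂ = 0.126334·0.153 + -0.005324 = 0.014005 ≈ 0.0140

Unilever (0.8147)


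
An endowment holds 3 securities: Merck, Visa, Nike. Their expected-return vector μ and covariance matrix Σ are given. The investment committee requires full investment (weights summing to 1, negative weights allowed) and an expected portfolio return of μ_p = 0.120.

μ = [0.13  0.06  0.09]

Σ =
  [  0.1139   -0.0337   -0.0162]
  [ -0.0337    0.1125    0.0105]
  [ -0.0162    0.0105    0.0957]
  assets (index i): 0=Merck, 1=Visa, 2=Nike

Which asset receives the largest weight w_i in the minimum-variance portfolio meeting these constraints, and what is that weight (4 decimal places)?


Merck (0.7186)

u=Σ⁻¹μ = [1.5647  0.8987  1.1067]
v=Σ⁻¹𝟙 = [13.9651  11.9992  11.4968]
a=μᵀu=0.356935  b=𝟙ᵀu=3.570118  c=𝟙ᵀv=37.461010  D=ac−b²=0.625406
λ₁=(c·0.120−b)/D = (37.461010·0.120−3.570118)/0.625406 = 1.479363
λ₂=(a−b·0.120)/D = (0.356935−3.570118·0.120)/0.625406 = -0.114292
w* = 1.479363·u + -0.114292·v:
  w_0 = 1.479363·1.5647 + -0.114292·13.9651 = 0.7186  (Merck)
  w_1 = 1.479363·0.8987 + -0.114292·11.9992 = -0.0418  (Visa)
  w_2 = 1.479363·1.1067 + -0.114292·11.4968 = 0.3232  (Nike)
Σw_i=1.0000  μᵀw=0.1200
σ²=wᵀΣw=λ₁·μ_p+λ₂ = 1.479363·0.120 + -0.114292 = 0.063231 ≈ 0.0632


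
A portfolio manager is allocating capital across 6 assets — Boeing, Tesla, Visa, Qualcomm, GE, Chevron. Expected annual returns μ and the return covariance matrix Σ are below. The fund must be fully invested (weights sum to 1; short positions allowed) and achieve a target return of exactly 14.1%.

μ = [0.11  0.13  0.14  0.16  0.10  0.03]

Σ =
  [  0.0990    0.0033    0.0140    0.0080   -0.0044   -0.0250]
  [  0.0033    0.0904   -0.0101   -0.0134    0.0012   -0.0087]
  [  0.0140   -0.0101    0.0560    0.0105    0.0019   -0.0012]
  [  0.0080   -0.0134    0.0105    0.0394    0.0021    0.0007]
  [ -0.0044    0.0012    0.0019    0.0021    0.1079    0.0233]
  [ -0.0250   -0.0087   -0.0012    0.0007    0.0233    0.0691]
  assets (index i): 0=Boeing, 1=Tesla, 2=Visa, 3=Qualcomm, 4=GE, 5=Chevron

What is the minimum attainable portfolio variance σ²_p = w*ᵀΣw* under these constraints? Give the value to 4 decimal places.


0.0145

p=Σ⁻¹μ = [0.6321  2.3111  1.9750  4.1444  0.6548  0.7254]
q=Σ⁻¹𝟙 = [10.4993  17.6985  13.9918  24.9538  4.6838  18.9095]
a=μᵀp=1.396830  b=𝟙ᵀp=10.442845  c=𝟙ᵀq=90.736656  D=ac−b²=17.690705
λ₁=(c·0.141−b)/D = (90.736656·0.141−10.442845)/17.690705 = 0.132896
λ₂=(a−b·0.141)/D = (1.396830−10.442845·0.141)/17.690705 = -0.004274
w* = 0.132896·p + -0.004274·q:
  w_0 = 0.132896·0.6321 + -0.004274·10.4993 = 0.0391  (Boeing)
  w_1 = 0.132896·2.3111 + -0.004274·17.6985 = 0.2315  (Tesla)
  w_2 = 0.132896·1.9750 + -0.004274·13.9918 = 0.2027  (Visa)
  w_3 = 0.132896·4.1444 + -0.004274·24.9538 = 0.4441  (Qualcomm)
  w_4 = 0.132896·0.6548 + -0.004274·4.6838 = 0.0670  (GE)
  w_5 = 0.132896·0.7254 + -0.004274·18.9095 = 0.0156  (Chevron)
Σw_i=1.0000  μᵀw=0.1410
σ²=wᵀΣw=λ₁·μ_p+λ₂ = 0.132896·0.141 + -0.004274 = 0.014464 ≈ 0.0145


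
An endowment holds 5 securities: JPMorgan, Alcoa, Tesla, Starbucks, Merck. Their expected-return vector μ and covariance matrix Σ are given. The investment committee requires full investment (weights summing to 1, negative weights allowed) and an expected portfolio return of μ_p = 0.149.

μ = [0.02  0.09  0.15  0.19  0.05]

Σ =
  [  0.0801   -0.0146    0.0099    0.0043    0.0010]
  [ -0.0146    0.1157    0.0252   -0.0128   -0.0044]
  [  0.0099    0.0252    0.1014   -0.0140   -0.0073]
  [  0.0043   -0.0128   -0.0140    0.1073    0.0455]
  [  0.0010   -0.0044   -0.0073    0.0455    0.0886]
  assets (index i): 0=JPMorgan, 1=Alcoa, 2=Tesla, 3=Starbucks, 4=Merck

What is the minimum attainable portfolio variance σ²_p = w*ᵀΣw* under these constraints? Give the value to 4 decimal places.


0.0323

x=Σ⁻¹μ = [0.0616  0.6716  1.5845  2.2328  -0.4191]
y=Σ⁻¹𝟙 = [12.7791  9.6888  7.8371  7.3931  8.4726]
a=μᵀx=0.702634  b=𝟙ᵀx=4.131462  c=𝟙ᵀy=46.170735  D=ac−b²=15.372167
λ₁=(c·0.149−b)/D = (46.170735·0.149−4.131462)/15.372167 = 0.178763
λ₂=(a−b·0.149)/D = (0.702634−4.131462·0.149)/15.372167 = 0.005663
w* = 0.178763·x + 0.005663·y:
  w_0 = 0.178763·0.0616 + 0.005663·12.7791 = 0.0834  (JPMorgan)
  w_1 = 0.178763·0.6716 + 0.005663·9.6888 = 0.1749  (Alcoa)
  w_2 = 0.178763·1.5845 + 0.005663·7.8371 = 0.3276  (Tesla)
  w_3 = 0.178763·2.2328 + 0.005663·7.3931 = 0.4410  (Starbucks)
  w_4 = 0.178763·-0.4191 + 0.005663·8.4726 = -0.0269  (Merck)
Σw_i=1.0000  μᵀw=0.1490
σ²=wᵀΣw=λ₁·μ_p+λ₂ = 0.178763·0.149 + 0.005663 = 0.032298 ≈ 0.0323


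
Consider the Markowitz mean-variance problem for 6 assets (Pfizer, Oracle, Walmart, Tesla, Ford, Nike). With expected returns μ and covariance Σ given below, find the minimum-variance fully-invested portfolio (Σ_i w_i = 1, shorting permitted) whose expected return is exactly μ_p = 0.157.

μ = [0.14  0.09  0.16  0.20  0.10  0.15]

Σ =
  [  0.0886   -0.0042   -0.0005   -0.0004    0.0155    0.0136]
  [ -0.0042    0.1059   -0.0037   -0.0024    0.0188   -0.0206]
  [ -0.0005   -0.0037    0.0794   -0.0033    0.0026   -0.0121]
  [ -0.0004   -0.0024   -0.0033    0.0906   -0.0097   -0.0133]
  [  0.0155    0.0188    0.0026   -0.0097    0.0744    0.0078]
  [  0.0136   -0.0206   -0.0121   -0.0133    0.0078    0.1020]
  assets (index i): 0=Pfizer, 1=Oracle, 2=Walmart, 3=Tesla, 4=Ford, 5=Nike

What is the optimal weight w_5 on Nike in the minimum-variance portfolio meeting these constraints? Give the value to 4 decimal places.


0.2074

p=Σ⁻¹μ = [1.1957  1.3272  2.5034  2.7439  0.8021  2.1726]
q=Σ⁻¹𝟙 = [8.3126  11.9064  15.7152  14.9770  8.6090  14.2590]
a=μᵀp=1.642274  b=𝟙ᵀp=10.744908  c=𝟙ᵀq=73.779134  D=ac−b²=5.712534
λ₁=(c·0.157−b)/D = (73.779134·0.157−10.744908)/5.712534 = 0.146768
λ₂=(a−b·0.157)/D = (1.642274−10.744908·0.157)/5.712534 = -0.007821
w* = 0.146768·p + -0.007821·q:
  w_0 = 0.146768·1.1957 + -0.007821·8.3126 = 0.1105  (Pfizer)
  w_1 = 0.146768·1.3272 + -0.007821·11.9064 = 0.1017  (Oracle)
  w_2 = 0.146768·2.5034 + -0.007821·15.7152 = 0.2445  (Walmart)
  w_3 = 0.146768·2.7439 + -0.007821·14.9770 = 0.2856  (Tesla)
  w_4 = 0.146768·0.8021 + -0.007821·8.6090 = 0.0504  (Ford)
  w_5 = 0.146768·2.1726 + -0.007821·14.2590 = 0.2074  (Nike)
Σw_i=1.0000  μᵀw=0.1570
σ²=wᵀΣw=λ₁·μ_p+λ₂ = 0.146768·0.157 + -0.007821 = 0.015222 ≈ 0.0152


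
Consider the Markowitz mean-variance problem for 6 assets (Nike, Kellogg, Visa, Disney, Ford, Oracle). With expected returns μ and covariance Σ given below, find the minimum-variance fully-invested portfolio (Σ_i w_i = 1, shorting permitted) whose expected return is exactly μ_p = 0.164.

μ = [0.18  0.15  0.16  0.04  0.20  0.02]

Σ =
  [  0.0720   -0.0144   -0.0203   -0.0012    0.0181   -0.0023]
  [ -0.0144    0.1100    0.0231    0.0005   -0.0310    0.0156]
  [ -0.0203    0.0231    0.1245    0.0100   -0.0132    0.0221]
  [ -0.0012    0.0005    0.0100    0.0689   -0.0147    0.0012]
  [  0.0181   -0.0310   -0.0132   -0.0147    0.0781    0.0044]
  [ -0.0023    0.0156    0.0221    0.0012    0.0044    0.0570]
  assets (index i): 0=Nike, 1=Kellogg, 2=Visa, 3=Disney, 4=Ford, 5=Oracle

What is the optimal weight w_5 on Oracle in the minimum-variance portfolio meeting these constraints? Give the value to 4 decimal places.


-0.0445

x=Σ⁻¹μ = [2.5835  2.4951  1.7394  1.1282  3.5263  -1.1981]
y=Σ⁻¹𝟙 = [14.3700  13.3023  6.6844  17.4917  18.6076  10.0868]
a=μᵀx=1.844020  b=𝟙ᵀx=10.274383  c=𝟙ᵀy=80.542802  D=ac−b²=42.959612
λ₁=(c·0.164−b)/D = (80.542802·0.164−10.274383)/42.959612 = 0.068312
λ₂=(a−b·0.164)/D = (1.844020−10.274383·0.164)/42.959612 = 0.003702
w* = 0.068312·x + 0.003702·y:
  w_0 = 0.068312·2.5835 + 0.003702·14.3700 = 0.2297  (Nike)
  w_1 = 0.068312·2.4951 + 0.003702·13.3023 = 0.2197  (Kellogg)
  w_2 = 0.068312·1.7394 + 0.003702·6.6844 = 0.1436  (Visa)
  w_3 = 0.068312·1.1282 + 0.003702·17.4917 = 0.1418  (Disney)
  w_4 = 0.068312·3.5263 + 0.003702·18.6076 = 0.3098  (Ford)
  w_5 = 0.068312·-1.1981 + 0.003702·10.0868 = -0.0445  (Oracle)
Σw_i=1.0000  μᵀw=0.1640
σ²=wᵀΣw=λ₁·μ_p+λ₂ = 0.068312·0.164 + 0.003702 = 0.014905 ≈ 0.0149
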